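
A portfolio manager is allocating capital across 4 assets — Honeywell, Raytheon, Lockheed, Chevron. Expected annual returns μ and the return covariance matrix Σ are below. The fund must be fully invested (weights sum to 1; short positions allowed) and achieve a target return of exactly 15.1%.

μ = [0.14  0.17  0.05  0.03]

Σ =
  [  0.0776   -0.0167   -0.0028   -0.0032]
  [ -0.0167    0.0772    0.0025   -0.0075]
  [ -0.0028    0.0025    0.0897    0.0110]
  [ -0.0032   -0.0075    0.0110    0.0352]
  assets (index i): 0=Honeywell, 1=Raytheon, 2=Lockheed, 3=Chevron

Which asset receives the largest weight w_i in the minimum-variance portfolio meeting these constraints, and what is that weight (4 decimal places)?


p=Σ⁻¹μ = [2.5034  2.8856  0.3612  1.5818]
q=Σ⁻¹𝟙 = [18.7523  19.8927  7.2442  32.0885]
a=μᵀp=0.906535  b=𝟙ᵀp=7.331939  c=𝟙ᵀq=77.977653  D=ac−b²=16.932154
λ₁=(c·0.151−b)/D = (77.977653·0.151−7.331939)/16.932154 = 0.262382
λ₂=(a−b·0.151)/D = (0.906535−7.331939·0.151)/16.932154 = -0.011847
w* = 0.262382·p + -0.011847·q:
  w_0 = 0.262382·2.5034 + -0.011847·18.7523 = 0.4347  (Honeywell)
  w_1 = 0.262382·2.8856 + -0.011847·19.8927 = 0.5215  (Raytheon)
  w_2 = 0.262382·0.3612 + -0.011847·7.2442 = 0.0089  (Lockheed)
  w_3 = 0.262382·1.5818 + -0.011847·32.0885 = 0.0349  (Chevron)
Σw_i=1.0000  μᵀw=0.1510
σ²=wᵀΣw=λ₁·μ_p+λ₂ = 0.262382·0.151 + -0.011847 = 0.027773 ≈ 0.0278

Raytheon (0.5215)


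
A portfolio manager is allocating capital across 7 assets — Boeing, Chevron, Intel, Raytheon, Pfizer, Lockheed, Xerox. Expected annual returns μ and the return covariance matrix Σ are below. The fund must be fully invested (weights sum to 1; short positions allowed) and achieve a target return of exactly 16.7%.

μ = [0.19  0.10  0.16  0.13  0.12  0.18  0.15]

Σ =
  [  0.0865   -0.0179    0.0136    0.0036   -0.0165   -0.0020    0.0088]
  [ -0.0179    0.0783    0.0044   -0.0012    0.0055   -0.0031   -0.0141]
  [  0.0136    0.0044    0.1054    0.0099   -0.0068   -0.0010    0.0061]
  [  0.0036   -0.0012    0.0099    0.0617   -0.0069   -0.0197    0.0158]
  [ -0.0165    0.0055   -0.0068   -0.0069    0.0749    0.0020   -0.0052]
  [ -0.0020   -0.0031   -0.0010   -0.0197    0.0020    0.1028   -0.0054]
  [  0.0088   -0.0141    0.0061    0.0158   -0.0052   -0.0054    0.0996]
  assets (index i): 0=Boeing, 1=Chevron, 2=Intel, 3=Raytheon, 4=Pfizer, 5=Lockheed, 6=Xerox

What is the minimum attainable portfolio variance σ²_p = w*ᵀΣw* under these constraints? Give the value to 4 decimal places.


u=Σ⁻¹μ = [2.7460  2.0597  0.9405  2.5191  2.4035  2.3827  1.3524]
v=Σ⁻¹𝟙 = [16.3454  17.4757  5.6371  18.8970  18.1936  14.3916  9.4571]
a=μᵀu=2.125857  b=𝟙ᵀu=14.404032  c=𝟙ᵀv=100.397549  D=ac−b²=5.954754
λ₁=(c·0.167−b)/D = (100.397549·0.167−14.404032)/5.954754 = 0.396718
λ₂=(a−b·0.167)/D = (2.125857−14.404032·0.167)/5.954754 = -0.046957
w* = 0.396718·u + -0.046957·v:
  w_0 = 0.396718·2.7460 + -0.046957·16.3454 = 0.3219  (Boeing)
  w_1 = 0.396718·2.0597 + -0.046957·17.4757 = -0.0035  (Chevron)
  w_2 = 0.396718·0.9405 + -0.046957·5.6371 = 0.1084  (Intel)
  w_3 = 0.396718·2.5191 + -0.046957·18.8970 = 0.1120  (Raytheon)
  w_4 = 0.396718·2.4035 + -0.046957·18.1936 = 0.0992  (Pfizer)
  w_5 = 0.396718·2.3827 + -0.046957·14.3916 = 0.2695  (Lockheed)
  w_6 = 0.396718·1.3524 + -0.046957·9.4571 = 0.0925  (Xerox)
Σw_i=1.0000  μᵀw=0.1670
σ²=wᵀΣw=λ₁·μ_p+λ₂ = 0.396718·0.167 + -0.046957 = 0.019295 ≈ 0.0193

0.0193


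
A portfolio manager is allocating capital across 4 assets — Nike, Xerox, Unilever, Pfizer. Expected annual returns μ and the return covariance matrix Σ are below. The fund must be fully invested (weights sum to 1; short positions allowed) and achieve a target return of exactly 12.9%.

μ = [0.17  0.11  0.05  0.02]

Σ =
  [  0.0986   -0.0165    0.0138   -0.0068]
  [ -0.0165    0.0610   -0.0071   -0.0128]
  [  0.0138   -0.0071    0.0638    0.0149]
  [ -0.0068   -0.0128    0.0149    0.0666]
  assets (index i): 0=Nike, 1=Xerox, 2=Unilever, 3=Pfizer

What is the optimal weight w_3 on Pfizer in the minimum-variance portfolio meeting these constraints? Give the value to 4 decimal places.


g=Σ⁻¹μ = [2.1760  2.6346  0.3861  0.9424]
h=Σ⁻¹𝟙 = [14.1629  25.4721  11.0341  18.8880]
a=μᵀg=0.697870  b=𝟙ᵀg=6.139075  c=𝟙ᵀh=69.556993  D=ac−b²=10.853507
λ₁=(c·0.129−b)/D = (69.556993·0.129−6.139075)/10.853507 = 0.261093
λ₂=(a−b·0.129)/D = (0.697870−6.139075·0.129)/10.853507 = -0.008667
w* = 0.261093·g + -0.008667·h:
  w_0 = 0.261093·2.1760 + -0.008667·14.1629 = 0.4454  (Nike)
  w_1 = 0.261093·2.6346 + -0.008667·25.4721 = 0.4671  (Xerox)
  w_2 = 0.261093·0.3861 + -0.008667·11.0341 = 0.0052  (Unilever)
  w_3 = 0.261093·0.9424 + -0.008667·18.8880 = 0.0824  (Pfizer)
Σw_i=1.0000  μᵀw=0.1290
σ²=wᵀΣw=λ₁·μ_p+λ₂ = 0.261093·0.129 + -0.008667 = 0.025014 ≈ 0.0250

0.0824


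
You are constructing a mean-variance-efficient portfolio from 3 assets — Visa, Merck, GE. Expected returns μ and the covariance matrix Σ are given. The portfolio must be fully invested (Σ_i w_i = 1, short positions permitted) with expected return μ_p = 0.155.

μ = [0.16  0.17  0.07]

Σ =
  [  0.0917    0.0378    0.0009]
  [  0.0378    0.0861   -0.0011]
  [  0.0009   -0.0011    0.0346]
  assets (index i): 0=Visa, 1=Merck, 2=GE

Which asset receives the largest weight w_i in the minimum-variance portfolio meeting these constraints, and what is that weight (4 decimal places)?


g=Σ⁻¹μ = [1.0990  1.5181  2.0428]
h=Σ⁻¹𝟙 = [6.9351  8.9403  29.0056]
a=μᵀg=0.576906  b=𝟙ᵀg=4.659859  c=𝟙ᵀh=44.880987  D=ac−b²=4.177838
λ₁=(c·0.155−b)/D = (44.880987·0.155−4.659859)/4.177838 = 0.549733
λ₂=(a−b·0.155)/D = (0.576906−4.659859·0.155)/4.177838 = -0.034796
w* = 0.549733·g + -0.034796·h:
  w_0 = 0.549733·1.0990 + -0.034796·6.9351 = 0.3628  (Visa)
  w_1 = 0.549733·1.5181 + -0.034796·8.9403 = 0.5234  (Merck)
  w_2 = 0.549733·2.0428 + -0.034796·29.0056 = 0.1137  (GE)
Σw_i=1.0000  μᵀw=0.1550
σ²=wᵀΣw=λ₁·μ_p+λ₂ = 0.549733·0.155 + -0.034796 = 0.050413 ≈ 0.0504

Merck (0.5234)


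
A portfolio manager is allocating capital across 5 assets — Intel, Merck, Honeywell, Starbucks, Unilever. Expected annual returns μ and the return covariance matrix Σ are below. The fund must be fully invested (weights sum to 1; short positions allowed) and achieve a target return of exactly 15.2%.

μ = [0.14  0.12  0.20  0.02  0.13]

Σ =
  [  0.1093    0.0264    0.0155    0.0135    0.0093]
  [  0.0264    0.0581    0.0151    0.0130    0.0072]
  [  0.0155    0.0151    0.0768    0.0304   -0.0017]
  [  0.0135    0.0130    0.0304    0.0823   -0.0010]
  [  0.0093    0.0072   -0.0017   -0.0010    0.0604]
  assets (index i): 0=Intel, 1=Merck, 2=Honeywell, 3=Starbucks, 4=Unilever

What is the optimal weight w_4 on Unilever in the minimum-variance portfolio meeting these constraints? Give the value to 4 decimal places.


p=Σ⁻¹μ = [0.5920  1.0677  2.7153  -1.0015  1.9937]
q=Σ⁻¹𝟙 = [3.4067  10.1270  7.7884  7.2996  15.1646]
a=μᵀp=0.993224  b=𝟙ᵀp=5.367255  c=𝟙ᵀq=43.786315  D=ac−b²=14.682213
λ₁=(c·0.152−b)/D = (43.786315·0.152−5.367255)/14.682213 = 0.087743
λ₂=(a−b·0.152)/D = (0.993224−5.367255·0.152)/14.682213 = 0.012083
w* = 0.087743·p + 0.012083·q:
  w_0 = 0.087743·0.5920 + 0.012083·3.4067 = 0.0931  (Intel)
  w_1 = 0.087743·1.0677 + 0.012083·10.1270 = 0.2160  (Merck)
  w_2 = 0.087743·2.7153 + 0.012083·7.7884 = 0.3324  (Honeywell)
  w_3 = 0.087743·-1.0015 + 0.012083·7.2996 = 0.0003  (Starbucks)
  w_4 = 0.087743·1.9937 + 0.012083·15.1646 = 0.3582  (Unilever)
Σw_i=1.0000  μᵀw=0.1520
σ²=wᵀΣw=λ₁·μ_p+λ₂ = 0.087743·0.152 + 0.012083 = 0.025420 ≈ 0.0254

0.3582


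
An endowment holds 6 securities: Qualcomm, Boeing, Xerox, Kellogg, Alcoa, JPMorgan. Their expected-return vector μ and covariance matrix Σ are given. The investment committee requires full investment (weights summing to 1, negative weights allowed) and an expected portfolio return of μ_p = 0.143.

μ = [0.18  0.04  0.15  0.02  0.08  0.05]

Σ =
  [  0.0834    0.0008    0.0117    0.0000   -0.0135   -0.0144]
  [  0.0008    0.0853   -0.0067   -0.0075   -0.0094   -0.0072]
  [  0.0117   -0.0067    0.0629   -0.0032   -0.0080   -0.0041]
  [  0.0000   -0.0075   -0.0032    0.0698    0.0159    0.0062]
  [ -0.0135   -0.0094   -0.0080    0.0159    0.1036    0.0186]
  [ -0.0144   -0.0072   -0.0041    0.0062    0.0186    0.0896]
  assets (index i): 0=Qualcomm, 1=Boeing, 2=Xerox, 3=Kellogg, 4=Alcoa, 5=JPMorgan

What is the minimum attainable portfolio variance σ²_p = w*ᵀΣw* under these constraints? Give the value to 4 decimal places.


0.0241

x=Σ⁻¹μ = [2.1575  0.8357  2.2783  0.1489  1.1331  0.8307]
y=Σ⁻¹𝟙 = [13.0593  16.3429  17.9689  13.5455  9.9198  12.3985]
a=μᵀx=0.898677  b=𝟙ᵀx=7.384137  c=𝟙ᵀy=83.234860  D=ac−b²=20.275814
λ₁=(c·0.143−b)/D = (83.234860·0.143−7.384137)/20.275814 = 0.222849
λ₂=(a−b·0.143)/D = (0.898677−7.384137·0.143)/20.275814 = -0.007756
w* = 0.222849·x + -0.007756·y:
  w_0 = 0.222849·2.1575 + -0.007756·13.0593 = 0.3795  (Qualcomm)
  w_1 = 0.222849·0.8357 + -0.007756·16.3429 = 0.0595  (Boeing)
  w_2 = 0.222849·2.2783 + -0.007756·17.9689 = 0.3684  (Xerox)
  w_3 = 0.222849·0.1489 + -0.007756·13.5455 = -0.0719  (Kellogg)
  w_4 = 0.222849·1.1331 + -0.007756·9.9198 = 0.1756  (Alcoa)
  w_5 = 0.222849·0.8307 + -0.007756·12.3985 = 0.0890  (JPMorgan)
Σw_i=1.0000  μᵀw=0.1430
σ²=wᵀΣw=λ₁·μ_p+λ₂ = 0.222849·0.143 + -0.007756 = 0.024112 ≈ 0.0241


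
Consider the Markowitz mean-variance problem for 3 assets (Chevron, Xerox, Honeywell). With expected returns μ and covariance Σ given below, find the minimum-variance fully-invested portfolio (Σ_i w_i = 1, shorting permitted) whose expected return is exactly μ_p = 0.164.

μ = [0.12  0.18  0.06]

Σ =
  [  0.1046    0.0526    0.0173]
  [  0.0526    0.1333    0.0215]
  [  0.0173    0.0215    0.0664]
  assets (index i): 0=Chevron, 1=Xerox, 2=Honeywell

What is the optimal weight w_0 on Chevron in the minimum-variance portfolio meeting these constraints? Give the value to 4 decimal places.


p=Σ⁻¹μ = [0.5403  1.0700  0.4164]
q=Σ⁻¹𝟙 = [5.9062  3.1552  12.4998]
a=μᵀp=0.282415  b=𝟙ᵀp=2.026668  c=𝟙ᵀq=21.561199  D=ac−b²=1.981828
λ₁=(c·0.164−b)/D = (21.561199·0.164−2.026668)/1.981828 = 0.761604
λ₂=(a−b·0.164)/D = (0.282415−2.026668·0.164)/1.981828 = -0.025208
w* = 0.761604·p + -0.025208·q:
  w_0 = 0.761604·0.5403 + -0.025208·5.9062 = 0.2626  (Chevron)
  w_1 = 0.761604·1.0700 + -0.025208·3.1552 = 0.7354  (Xerox)
  w_2 = 0.761604·0.4164 + -0.025208·12.4998 = 0.0020  (Honeywell)
Σw_i=1.0000  μᵀw=0.1640
σ²=wᵀΣw=λ₁·μ_p+λ₂ = 0.761604·0.164 + -0.025208 = 0.099695 ≈ 0.0997

0.2626


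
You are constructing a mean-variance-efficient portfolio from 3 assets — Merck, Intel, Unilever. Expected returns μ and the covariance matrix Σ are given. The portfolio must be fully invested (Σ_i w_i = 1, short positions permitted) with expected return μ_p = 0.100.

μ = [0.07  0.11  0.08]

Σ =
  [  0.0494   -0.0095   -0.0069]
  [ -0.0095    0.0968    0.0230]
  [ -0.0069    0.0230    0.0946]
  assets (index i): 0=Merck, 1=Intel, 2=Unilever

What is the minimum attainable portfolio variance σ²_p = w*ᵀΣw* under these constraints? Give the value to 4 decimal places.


0.0537

p=Σ⁻¹μ = [1.7335  1.1415  0.6946]
q=Σ⁻¹𝟙 = [23.5942  10.3218  9.7822]
a=μᵀp=0.302474  b=𝟙ᵀp=3.569576  c=𝟙ᵀq=43.698285  D=ac−b²=0.475744
λ₁=(c·0.100−b)/D = (43.698285·0.100−3.569576)/0.475744 = 1.682107
λ₂=(a−b·0.100)/D = (0.302474−3.569576·0.100)/0.475744 = -0.114522
w* = 1.682107·p + -0.114522·q:
  w_0 = 1.682107·1.7335 + -0.114522·23.5942 = 0.2139  (Merck)
  w_1 = 1.682107·1.1415 + -0.114522·10.3218 = 0.7380  (Intel)
  w_2 = 1.682107·0.6946 + -0.114522·9.7822 = 0.0481  (Unilever)
Σw_i=1.0000  μᵀw=0.1000
σ²=wᵀΣw=λ₁·μ_p+λ₂ = 1.682107·0.100 + -0.114522 = 0.053689 ≈ 0.0537


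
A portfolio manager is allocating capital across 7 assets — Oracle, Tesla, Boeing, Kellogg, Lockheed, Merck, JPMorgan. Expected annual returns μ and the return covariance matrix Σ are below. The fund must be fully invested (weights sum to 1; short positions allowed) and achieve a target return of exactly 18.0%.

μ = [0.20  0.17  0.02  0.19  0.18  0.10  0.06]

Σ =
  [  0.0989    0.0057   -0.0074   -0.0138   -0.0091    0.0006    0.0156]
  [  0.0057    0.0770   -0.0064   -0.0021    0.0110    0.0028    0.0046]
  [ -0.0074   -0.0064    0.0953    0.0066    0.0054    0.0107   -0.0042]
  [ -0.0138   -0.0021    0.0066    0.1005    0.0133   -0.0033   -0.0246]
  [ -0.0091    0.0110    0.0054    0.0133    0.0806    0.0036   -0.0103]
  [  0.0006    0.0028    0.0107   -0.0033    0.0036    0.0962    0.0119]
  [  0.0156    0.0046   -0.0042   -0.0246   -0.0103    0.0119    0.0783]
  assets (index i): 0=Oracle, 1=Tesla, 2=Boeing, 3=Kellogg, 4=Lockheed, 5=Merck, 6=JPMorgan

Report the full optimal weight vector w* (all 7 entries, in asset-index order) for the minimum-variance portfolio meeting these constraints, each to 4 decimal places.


0.2633  0.1867  -0.0425  0.2437  0.2187  0.0750  0.0553

u=Σ⁻¹μ = [2.2580  1.7434  0.1892  2.2523  1.9651  0.8256  1.0648]
v=Σ⁻¹𝟙 = [10.7156  10.7105  10.3734  13.4674  10.8595  7.0438  15.1528]
a=μᵀu=1.679882  b=𝟙ᵀu=10.298464  c=𝟙ᵀv=78.323220  D=ac−b²=25.515389
λ₁=(c·0.180−b)/D = (78.323220·0.180−10.298464)/25.515389 = 0.148919
λ₂=(a−b·0.180)/D = (1.679882−10.298464·0.180)/25.515389 = -0.006813
w* = 0.148919·u + -0.006813·v:
  w_0 = 0.148919·2.2580 + -0.006813·10.7156 = 0.2633  (Oracle)
  w_1 = 0.148919·1.7434 + -0.006813·10.7105 = 0.1867  (Tesla)
  w_2 = 0.148919·0.1892 + -0.006813·10.3734 = -0.0425  (Boeing)
  w_3 = 0.148919·2.2523 + -0.006813·13.4674 = 0.2437  (Kellogg)
  w_4 = 0.148919·1.9651 + -0.006813·10.8595 = 0.2187  (Lockheed)
  w_5 = 0.148919·0.8256 + -0.006813·7.0438 = 0.0750  (Merck)
  w_6 = 0.148919·1.0648 + -0.006813·15.1528 = 0.0553  (JPMorgan)
Σw_i=1.0000  μᵀw=0.1800
σ²=wᵀΣw=λ₁·μ_p+λ₂ = 0.148919·0.180 + -0.006813 = 0.019992 ≈ 0.0200


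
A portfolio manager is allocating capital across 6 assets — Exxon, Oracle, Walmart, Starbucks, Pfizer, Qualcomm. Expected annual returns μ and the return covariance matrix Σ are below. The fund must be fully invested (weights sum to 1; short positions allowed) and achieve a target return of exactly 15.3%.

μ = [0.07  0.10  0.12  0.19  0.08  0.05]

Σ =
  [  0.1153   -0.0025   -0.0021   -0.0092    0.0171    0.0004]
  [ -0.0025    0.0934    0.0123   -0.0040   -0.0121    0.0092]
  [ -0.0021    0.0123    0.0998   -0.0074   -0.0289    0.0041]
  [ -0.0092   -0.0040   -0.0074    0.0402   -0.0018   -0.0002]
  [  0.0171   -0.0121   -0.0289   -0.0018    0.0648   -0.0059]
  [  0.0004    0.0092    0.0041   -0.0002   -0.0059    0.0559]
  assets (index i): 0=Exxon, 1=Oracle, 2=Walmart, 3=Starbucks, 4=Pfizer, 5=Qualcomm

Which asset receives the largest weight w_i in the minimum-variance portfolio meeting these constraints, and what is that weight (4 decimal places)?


Starbucks (0.5771)

p=Σ⁻¹μ = [0.7478  1.2848  2.1506  5.5355  2.4628  0.7997]
q=Σ⁻¹𝟙 = [7.9184  11.5884  17.9765  32.4017  26.0142  17.4683]
a=μᵀp=1.727649  b=𝟙ᵀp=12.981181  c=𝟙ᵀq=113.367516  D=ac−b²=27.348218
λ₁=(c·0.153−b)/D = (113.367516·0.153−12.981181)/27.348218 = 0.159573
λ₂=(a−b·0.153)/D = (1.727649−12.981181·0.153)/27.348218 = -0.009451
w* = 0.159573·p + -0.009451·q:
  w_0 = 0.159573·0.7478 + -0.009451·7.9184 = 0.0445  (Exxon)
  w_1 = 0.159573·1.2848 + -0.009451·11.5884 = 0.0955  (Oracle)
  w_2 = 0.159573·2.1506 + -0.009451·17.9765 = 0.1733  (Walmart)
  w_3 = 0.159573·5.5355 + -0.009451·32.4017 = 0.5771  (Starbucks)
  w_4 = 0.159573·2.4628 + -0.009451·26.0142 = 0.1471  (Pfizer)
  w_5 = 0.159573·0.7997 + -0.009451·17.4683 = -0.0375  (Qualcomm)
Σw_i=1.0000  μᵀw=0.1530
σ²=wᵀΣw=λ₁·μ_p+λ₂ = 0.159573·0.153 + -0.009451 = 0.014964 ≈ 0.0150


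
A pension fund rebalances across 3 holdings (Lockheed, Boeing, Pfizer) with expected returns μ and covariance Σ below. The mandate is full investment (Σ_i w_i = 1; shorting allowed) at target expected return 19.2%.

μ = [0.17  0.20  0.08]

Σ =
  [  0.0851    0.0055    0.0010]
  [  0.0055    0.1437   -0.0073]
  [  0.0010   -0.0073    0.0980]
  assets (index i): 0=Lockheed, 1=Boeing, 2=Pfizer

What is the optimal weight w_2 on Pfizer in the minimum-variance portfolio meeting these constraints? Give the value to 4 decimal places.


p=Σ⁻¹μ = [1.8989  1.3648  0.8986]
q=Σ⁻¹𝟙 = [11.1691  7.0708  10.6168]
a=μᵀp=0.667651  b=𝟙ᵀp=4.162257  c=𝟙ᵀq=28.856742  D=ac−b²=1.941865
λ₁=(c·0.192−b)/D = (28.856742·0.192−4.162257)/1.941865 = 0.709749
λ₂=(a−b·0.192)/D = (0.667651−4.162257·0.192)/1.941865 = -0.067719
w* = 0.709749·p + -0.067719·q:
  w_0 = 0.709749·1.8989 + -0.067719·11.1691 = 0.5914  (Lockheed)
  w_1 = 0.709749·1.3648 + -0.067719·7.0708 = 0.4898  (Boeing)
  w_2 = 0.709749·0.8986 + -0.067719·10.6168 = -0.0812  (Pfizer)
Σw_i=1.0000  μᵀw=0.1920
σ²=wᵀΣw=λ₁·μ_p+λ₂ = 0.709749·0.192 + -0.067719 = 0.068553 ≈ 0.0686

-0.0812


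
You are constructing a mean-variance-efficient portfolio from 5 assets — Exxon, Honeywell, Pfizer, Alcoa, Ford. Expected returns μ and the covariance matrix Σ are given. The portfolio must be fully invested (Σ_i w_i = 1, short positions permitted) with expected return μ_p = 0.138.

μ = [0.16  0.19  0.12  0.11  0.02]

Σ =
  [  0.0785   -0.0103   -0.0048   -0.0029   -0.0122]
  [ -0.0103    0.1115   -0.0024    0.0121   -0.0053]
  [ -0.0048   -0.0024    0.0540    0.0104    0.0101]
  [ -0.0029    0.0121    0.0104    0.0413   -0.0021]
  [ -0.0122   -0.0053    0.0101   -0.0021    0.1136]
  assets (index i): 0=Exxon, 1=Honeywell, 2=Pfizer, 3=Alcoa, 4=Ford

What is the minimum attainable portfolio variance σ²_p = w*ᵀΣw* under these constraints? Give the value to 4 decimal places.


u=Σ⁻¹μ = [2.5293  1.8057  2.1100  1.7999  0.3776]
v=Σ⁻¹𝟙 = [17.1491  9.2366  14.8056  19.4974  10.1196]
a=μᵀu=1.206527  b=𝟙ᵀu=8.622595  c=𝟙ᵀv=70.808295  D=ac−b²=11.082963
λ₁=(c·0.138−b)/D = (70.808295·0.138−8.622595)/11.082963 = 0.103668
λ₂=(a−b·0.138)/D = (1.206527−8.622595·0.138)/11.082963 = 0.001499
w* = 0.103668·u + 0.001499·v:
  w_0 = 0.103668·2.5293 + 0.001499·17.1491 = 0.2879  (Exxon)
  w_1 = 0.103668·1.8057 + 0.001499·9.2366 = 0.2010  (Honeywell)
  w_2 = 0.103668·2.1100 + 0.001499·14.8056 = 0.2409  (Pfizer)
  w_3 = 0.103668·1.7999 + 0.001499·19.4974 = 0.2158  (Alcoa)
  w_4 = 0.103668·0.3776 + 0.001499·10.1196 = 0.0543  (Ford)
Σw_i=1.0000  μᵀw=0.1380
σ²=wᵀΣw=λ₁·μ_p+λ₂ = 0.103668·0.138 + 0.001499 = 0.015805 ≈ 0.0158

0.0158


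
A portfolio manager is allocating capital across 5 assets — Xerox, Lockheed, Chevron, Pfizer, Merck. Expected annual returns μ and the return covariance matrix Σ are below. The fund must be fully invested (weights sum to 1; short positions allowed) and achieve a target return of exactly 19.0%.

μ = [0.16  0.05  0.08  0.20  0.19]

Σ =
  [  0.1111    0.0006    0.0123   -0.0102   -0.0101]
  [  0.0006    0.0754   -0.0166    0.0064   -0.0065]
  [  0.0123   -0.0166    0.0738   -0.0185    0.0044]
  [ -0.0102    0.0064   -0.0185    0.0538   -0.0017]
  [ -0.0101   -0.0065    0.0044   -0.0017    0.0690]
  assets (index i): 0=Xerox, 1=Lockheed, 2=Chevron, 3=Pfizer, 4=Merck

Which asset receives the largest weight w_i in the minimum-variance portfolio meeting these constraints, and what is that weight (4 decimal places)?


Pfizer (0.4780)

u=Σ⁻¹μ = [1.9354  0.9491  1.9800  4.7509  3.1171]
v=Σ⁻¹𝟙 = [10.5194  17.0759  21.2436  26.3905  16.9367]
a=μᵀu=2.057936  b=𝟙ᵀu=12.732452  c=𝟙ᵀv=92.166006  D=ac−b²=27.556354
λ₁=(c·0.190−b)/D = (92.166006·0.190−12.732452)/27.556354 = 0.173430
λ₂=(a−b·0.190)/D = (2.057936−12.732452·0.190)/27.556354 = -0.013109
w* = 0.173430·u + -0.013109·v:
  w_0 = 0.173430·1.9354 + -0.013109·10.5194 = 0.1978  (Xerox)
  w_1 = 0.173430·0.9491 + -0.013109·17.0759 = -0.0592  (Lockheed)
  w_2 = 0.173430·1.9800 + -0.013109·21.2436 = 0.0649  (Chevron)
  w_3 = 0.173430·4.7509 + -0.013109·26.3905 = 0.4780  (Pfizer)
  w_4 = 0.173430·3.1171 + -0.013109·16.9367 = 0.3186  (Merck)
Σw_i=1.0000  μᵀw=0.1900
σ²=wᵀΣw=λ₁·μ_p+λ₂ = 0.173430·0.190 + -0.013109 = 0.019843 ≈ 0.0198


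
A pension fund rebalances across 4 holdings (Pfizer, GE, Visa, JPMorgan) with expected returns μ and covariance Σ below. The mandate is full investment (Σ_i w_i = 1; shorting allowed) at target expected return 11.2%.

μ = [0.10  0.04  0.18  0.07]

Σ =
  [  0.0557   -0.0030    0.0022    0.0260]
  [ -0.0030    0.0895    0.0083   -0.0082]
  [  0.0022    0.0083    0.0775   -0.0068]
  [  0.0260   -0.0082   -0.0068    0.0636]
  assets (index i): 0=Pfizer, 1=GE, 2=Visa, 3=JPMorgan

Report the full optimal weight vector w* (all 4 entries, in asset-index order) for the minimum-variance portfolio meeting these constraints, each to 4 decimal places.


0.2522  0.1602  0.3567  0.2309

u=Σ⁻¹μ = [1.3245  0.3542  2.3219  0.8531]
v=Σ⁻¹𝟙 = [11.6408  11.6661  12.5350  13.8088]
a=μᵀu=0.624274  b=𝟙ᵀu=4.853636  c=𝟙ᵀv=49.650658  D=ac−b²=7.437831
λ₁=(c·0.112−b)/D = (49.650658·0.112−4.853636)/7.437831 = 0.095086
λ₂=(a−b·0.112)/D = (0.624274−4.853636·0.112)/7.437831 = 0.010845
w* = 0.095086·u + 0.010845·v:
  w_0 = 0.095086·1.3245 + 0.010845·11.6408 = 0.2522  (Pfizer)
  w_1 = 0.095086·0.3542 + 0.010845·11.6661 = 0.1602  (GE)
  w_2 = 0.095086·2.3219 + 0.010845·12.5350 = 0.3567  (Visa)
  w_3 = 0.095086·0.8531 + 0.010845·13.8088 = 0.2309  (JPMorgan)
Σw_i=1.0000  μᵀw=0.1120
σ²=wᵀΣw=λ₁·μ_p+λ₂ = 0.095086·0.112 + 0.010845 = 0.021495 ≈ 0.0215


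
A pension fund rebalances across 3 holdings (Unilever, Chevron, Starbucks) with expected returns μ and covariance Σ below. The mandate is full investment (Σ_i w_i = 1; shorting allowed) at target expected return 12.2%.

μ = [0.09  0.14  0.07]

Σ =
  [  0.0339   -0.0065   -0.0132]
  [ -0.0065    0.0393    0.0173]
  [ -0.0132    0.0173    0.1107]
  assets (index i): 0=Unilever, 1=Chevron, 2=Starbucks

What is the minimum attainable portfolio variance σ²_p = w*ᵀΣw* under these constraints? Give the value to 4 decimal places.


x=Σ⁻¹μ = [3.5861  3.9614  0.4409]
y=Σ⁻¹𝟙 = [38.4276  27.7139  9.2845]
a=μᵀx=0.908203  b=𝟙ᵀx=7.988350  c=𝟙ᵀy=75.426037  D=ac−b²=4.688449
λ₁=(c·0.122−b)/D = (75.426037·0.122−7.988350)/4.688449 = 0.258855
λ₂=(a−b·0.122)/D = (0.908203−7.988350·0.122)/4.688449 = -0.014157
w* = 0.258855·x + -0.014157·y:
  w_0 = 0.258855·3.5861 + -0.014157·38.4276 = 0.3842  (Unilever)
  w_1 = 0.258855·3.9614 + -0.014157·27.7139 = 0.6331  (Chevron)
  w_2 = 0.258855·0.4409 + -0.014157·9.2845 = -0.0173  (Starbucks)
Σw_i=1.0000  μᵀw=0.1220
σ²=wᵀΣw=λ₁·μ_p+λ₂ = 0.258855·0.122 + -0.014157 = 0.017423 ≈ 0.0174

0.0174


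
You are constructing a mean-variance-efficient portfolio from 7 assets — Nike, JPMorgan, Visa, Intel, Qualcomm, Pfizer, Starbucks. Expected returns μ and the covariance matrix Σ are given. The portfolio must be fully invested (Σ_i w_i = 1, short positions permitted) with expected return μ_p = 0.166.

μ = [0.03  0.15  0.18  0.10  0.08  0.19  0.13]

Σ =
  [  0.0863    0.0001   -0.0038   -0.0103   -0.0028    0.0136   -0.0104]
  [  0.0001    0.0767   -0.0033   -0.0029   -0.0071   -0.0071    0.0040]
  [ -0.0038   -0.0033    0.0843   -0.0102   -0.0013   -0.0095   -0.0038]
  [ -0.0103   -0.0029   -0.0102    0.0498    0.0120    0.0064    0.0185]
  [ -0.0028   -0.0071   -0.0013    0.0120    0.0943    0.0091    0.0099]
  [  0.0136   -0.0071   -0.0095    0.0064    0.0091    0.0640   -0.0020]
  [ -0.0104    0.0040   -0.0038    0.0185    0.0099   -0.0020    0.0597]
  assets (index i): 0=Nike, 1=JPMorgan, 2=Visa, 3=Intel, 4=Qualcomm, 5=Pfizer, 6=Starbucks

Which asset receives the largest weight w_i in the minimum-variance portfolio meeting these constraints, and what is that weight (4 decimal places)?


g=Σ⁻¹μ = [0.3551  2.3975  2.9154  1.6155  0.3512  3.4374  1.8207]
h=Σ⁻¹𝟙 = [14.1276  15.8691  17.7605  19.2762  7.2958  14.4478  12.5795]
a=μᵀg=1.974492  b=𝟙ᵀg=12.892790  c=𝟙ᵀh=101.356532  D=ac−b²=33.903670
λ₁=(c·0.166−b)/D = (101.356532·0.166−12.892790)/33.903670 = 0.115987
λ₂=(a−b·0.166)/D = (1.974492−12.892790·0.166)/33.903670 = -0.004888
w* = 0.115987·g + -0.004888·h:
  w_0 = 0.115987·0.3551 + -0.004888·14.1276 = -0.0279  (Nike)
  w_1 = 0.115987·2.3975 + -0.004888·15.8691 = 0.2005  (JPMorgan)
  w_2 = 0.115987·2.9154 + -0.004888·17.7605 = 0.2513  (Visa)
  w_3 = 0.115987·1.6155 + -0.004888·19.2762 = 0.0932  (Intel)
  w_4 = 0.115987·0.3512 + -0.004888·7.2958 = 0.0051  (Qualcomm)
  w_5 = 0.115987·3.4374 + -0.004888·14.4478 = 0.3281  (Pfizer)
  w_6 = 0.115987·1.8207 + -0.004888·12.5795 = 0.1497  (Starbucks)
Σw_i=1.0000  μᵀw=0.1660
σ²=wᵀΣw=λ₁·μ_p+λ₂ = 0.115987·0.166 + -0.004888 = 0.014366 ≈ 0.0144

Pfizer (0.3281)


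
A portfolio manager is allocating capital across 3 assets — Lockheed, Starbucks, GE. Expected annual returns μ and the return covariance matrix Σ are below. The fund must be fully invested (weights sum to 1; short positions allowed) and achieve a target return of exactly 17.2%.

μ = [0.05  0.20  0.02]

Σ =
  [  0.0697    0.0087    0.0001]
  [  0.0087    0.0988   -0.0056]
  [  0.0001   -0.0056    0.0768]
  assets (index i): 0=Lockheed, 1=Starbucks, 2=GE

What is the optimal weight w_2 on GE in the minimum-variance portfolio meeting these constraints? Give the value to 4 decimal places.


g=Σ⁻¹μ = [0.4664  2.0062  0.4061]
h=Σ⁻¹𝟙 = [13.1112  9.7443  13.7143]
a=μᵀg=0.432688  b=𝟙ᵀg=2.878698  c=𝟙ᵀh=36.569775  D=ac−b²=7.536417
λ₁=(c·0.172−b)/D = (36.569775·0.172−2.878698)/7.536417 = 0.452643
λ₂=(a−b·0.172)/D = (0.432688−2.878698·0.172)/7.536417 = -0.008286
w* = 0.452643·g + -0.008286·h:
  w_0 = 0.452643·0.4664 + -0.008286·13.1112 = 0.1025  (Lockheed)
  w_1 = 0.452643·2.0062 + -0.008286·9.7443 = 0.8274  (Starbucks)
  w_2 = 0.452643·0.4061 + -0.008286·13.7143 = 0.0702  (GE)
Σw_i=1.0000  μᵀw=0.1720
σ²=wᵀΣw=λ₁·μ_p+λ₂ = 0.452643·0.172 + -0.008286 = 0.069568 ≈ 0.0696

0.0702


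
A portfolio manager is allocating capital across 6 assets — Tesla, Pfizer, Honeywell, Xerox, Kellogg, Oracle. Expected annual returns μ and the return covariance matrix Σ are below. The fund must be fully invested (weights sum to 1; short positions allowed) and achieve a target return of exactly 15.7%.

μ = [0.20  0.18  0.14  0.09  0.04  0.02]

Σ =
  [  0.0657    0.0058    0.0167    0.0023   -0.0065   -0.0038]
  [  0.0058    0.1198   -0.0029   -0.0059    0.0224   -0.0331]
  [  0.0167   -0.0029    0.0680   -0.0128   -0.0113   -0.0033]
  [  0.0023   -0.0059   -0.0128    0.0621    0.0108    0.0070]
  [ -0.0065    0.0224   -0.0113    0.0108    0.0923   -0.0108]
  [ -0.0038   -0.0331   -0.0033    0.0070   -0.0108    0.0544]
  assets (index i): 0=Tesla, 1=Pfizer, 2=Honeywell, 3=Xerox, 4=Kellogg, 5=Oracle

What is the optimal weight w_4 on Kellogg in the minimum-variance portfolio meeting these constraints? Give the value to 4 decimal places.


-0.0295

g=Σ⁻¹μ = [2.4417  1.9083  2.0056  1.6972  0.3856  1.6791]
h=Σ⁻¹𝟙 = [11.4577  15.0222  18.8999  15.5534  11.9818  29.8469]
a=μᵀg=1.314371  b=𝟙ᵀg=10.117538  c=𝟙ᵀh=102.761906  D=ac−b²=32.702689
λ₁=(c·0.157−b)/D = (102.761906·0.157−10.117538)/32.702689 = 0.183963
λ₂=(a−b·0.157)/D = (1.314371−10.117538·0.157)/32.702689 = -0.008381
w* = 0.183963·g + -0.008381·h:
  w_0 = 0.183963·2.4417 + -0.008381·11.4577 = 0.3532  (Tesla)
  w_1 = 0.183963·1.9083 + -0.008381·15.0222 = 0.2251  (Pfizer)
  w_2 = 0.183963·2.0056 + -0.008381·18.8999 = 0.2106  (Honeywell)
  w_3 = 0.183963·1.6972 + -0.008381·15.5534 = 0.1819  (Xerox)
  w_4 = 0.183963·0.3856 + -0.008381·11.9818 = -0.0295  (Kellogg)
  w_5 = 0.183963·1.6791 + -0.008381·29.8469 = 0.0587  (Oracle)
Σw_i=1.0000  μᵀw=0.1570
σ²=wᵀΣw=λ₁·μ_p+λ₂ = 0.183963·0.157 + -0.008381 = 0.020501 ≈ 0.0205


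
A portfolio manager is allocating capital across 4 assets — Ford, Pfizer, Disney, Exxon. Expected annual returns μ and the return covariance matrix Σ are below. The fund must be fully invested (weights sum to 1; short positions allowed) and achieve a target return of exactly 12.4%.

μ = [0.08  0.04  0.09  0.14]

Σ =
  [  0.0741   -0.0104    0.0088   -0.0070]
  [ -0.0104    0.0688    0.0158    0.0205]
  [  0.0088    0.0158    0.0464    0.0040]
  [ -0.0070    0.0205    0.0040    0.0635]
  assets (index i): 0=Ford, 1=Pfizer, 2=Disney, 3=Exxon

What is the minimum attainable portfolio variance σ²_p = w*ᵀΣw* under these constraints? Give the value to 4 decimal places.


0.0286

g=Σ⁻¹μ = [1.0566  -0.3306  1.6515  2.3239]
h=Σ⁻¹𝟙 = [14.3589  9.3921  14.4763  13.3869]
a=μᵀg=0.545287  b=𝟙ᵀg=4.701429  c=𝟙ᵀh=51.614186  D=ac−b²=6.041097
λ₁=(c·0.124−b)/D = (51.614186·0.124−4.701429)/6.041097 = 0.281196
λ₂=(a−b·0.124)/D = (0.545287−4.701429·0.124)/6.041097 = -0.006239
w* = 0.281196·g + -0.006239·h:
  w_0 = 0.281196·1.0566 + -0.006239·14.3589 = 0.2075  (Ford)
  w_1 = 0.281196·-0.3306 + -0.006239·9.3921 = -0.1516  (Pfizer)
  w_2 = 0.281196·1.6515 + -0.006239·14.4763 = 0.3741  (Disney)
  w_3 = 0.281196·2.3239 + -0.006239·13.3869 = 0.5699  (Exxon)
Σw_i=1.0000  μᵀw=0.1240
σ²=wᵀΣw=λ₁·μ_p+λ₂ = 0.281196·0.124 + -0.006239 = 0.028629 ≈ 0.0286


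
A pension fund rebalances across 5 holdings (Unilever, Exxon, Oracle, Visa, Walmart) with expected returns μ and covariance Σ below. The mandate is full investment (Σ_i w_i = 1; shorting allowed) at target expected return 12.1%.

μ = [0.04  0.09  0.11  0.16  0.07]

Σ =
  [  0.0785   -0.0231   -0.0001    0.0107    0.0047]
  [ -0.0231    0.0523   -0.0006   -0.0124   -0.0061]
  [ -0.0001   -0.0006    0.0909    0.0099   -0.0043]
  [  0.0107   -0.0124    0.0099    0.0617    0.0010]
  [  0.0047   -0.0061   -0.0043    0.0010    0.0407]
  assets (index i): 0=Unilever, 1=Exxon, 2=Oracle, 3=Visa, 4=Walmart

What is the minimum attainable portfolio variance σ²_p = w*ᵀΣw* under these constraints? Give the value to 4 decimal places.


g=Σ⁻¹μ = [0.8929  3.0497  1.0204  2.8533  2.1116]
h=Σ⁻¹𝟙 = [18.9715  35.1503  10.6544  17.8129  28.3354]
a=μᵀg=1.026772  b=𝟙ᵀg=9.927907  c=𝟙ᵀh=110.924460  D=ac−b²=15.330774
λ₁=(c·0.121−b)/D = (110.924460·0.121−9.927907)/15.330774 = 0.227905
λ₂=(a−b·0.121)/D = (1.026772−9.927907·0.121)/15.330774 = -0.011383
w* = 0.227905·g + -0.011383·h:
  w_0 = 0.227905·0.8929 + -0.011383·18.9715 = -0.0124  (Unilever)
  w_1 = 0.227905·3.0497 + -0.011383·35.1503 = 0.2949  (Exxon)
  w_2 = 0.227905·1.0204 + -0.011383·10.6544 = 0.1113  (Oracle)
  w_3 = 0.227905·2.8533 + -0.011383·17.8129 = 0.4475  (Visa)
  w_4 = 0.227905·2.1116 + -0.011383·28.3354 = 0.1587  (Walmart)
Σw_i=1.0000  μᵀw=0.1210
σ²=wᵀΣw=λ₁·μ_p+λ₂ = 0.227905·0.121 + -0.011383 = 0.016194 ≈ 0.0162

0.0162


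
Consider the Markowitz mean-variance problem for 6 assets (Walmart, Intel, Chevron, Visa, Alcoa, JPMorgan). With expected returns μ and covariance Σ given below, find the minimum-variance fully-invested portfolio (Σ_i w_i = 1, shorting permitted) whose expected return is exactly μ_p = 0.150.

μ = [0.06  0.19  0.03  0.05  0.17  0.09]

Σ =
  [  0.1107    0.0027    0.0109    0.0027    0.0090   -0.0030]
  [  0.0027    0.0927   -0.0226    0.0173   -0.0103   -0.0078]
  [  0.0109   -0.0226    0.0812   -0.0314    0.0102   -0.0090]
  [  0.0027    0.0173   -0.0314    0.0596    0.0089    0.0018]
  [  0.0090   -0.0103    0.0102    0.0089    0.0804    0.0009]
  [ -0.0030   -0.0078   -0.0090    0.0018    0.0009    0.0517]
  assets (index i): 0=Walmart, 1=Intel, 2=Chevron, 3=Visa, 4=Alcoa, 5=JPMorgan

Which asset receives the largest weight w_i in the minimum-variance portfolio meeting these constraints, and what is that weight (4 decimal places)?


Intel (0.3698)

p=Σ⁻¹μ = [0.2355  2.7250  1.1692  0.2494  2.2352  2.3215]
q=Σ⁻¹𝟙 = [5.4579  15.7179  27.3710  24.5096  7.3659  25.8136]
a=μᵀp=1.168352  b=𝟙ᵀp=8.935919  c=𝟙ᵀq=106.235957  D=ac−b²=44.270369
λ₁=(c·0.150−b)/D = (106.235957·0.150−8.935919)/44.270369 = 0.158107
λ₂=(a−b·0.150)/D = (1.168352−8.935919·0.150)/44.270369 = -0.003886
w* = 0.158107·p + -0.003886·q:
  w_0 = 0.158107·0.2355 + -0.003886·5.4579 = 0.0160  (Walmart)
  w_1 = 0.158107·2.7250 + -0.003886·15.7179 = 0.3698  (Intel)
  w_2 = 0.158107·1.1692 + -0.003886·27.3710 = 0.0785  (Chevron)
  w_3 = 0.158107·0.2494 + -0.003886·24.5096 = -0.0558  (Visa)
  w_4 = 0.158107·2.2352 + -0.003886·7.3659 = 0.3248  (Alcoa)
  w_5 = 0.158107·2.3215 + -0.003886·25.8136 = 0.2667  (JPMorgan)
Σw_i=1.0000  μᵀw=0.1500
σ²=wᵀΣw=λ₁·μ_p+λ₂ = 0.158107·0.150 + -0.003886 = 0.019830 ≈ 0.0198


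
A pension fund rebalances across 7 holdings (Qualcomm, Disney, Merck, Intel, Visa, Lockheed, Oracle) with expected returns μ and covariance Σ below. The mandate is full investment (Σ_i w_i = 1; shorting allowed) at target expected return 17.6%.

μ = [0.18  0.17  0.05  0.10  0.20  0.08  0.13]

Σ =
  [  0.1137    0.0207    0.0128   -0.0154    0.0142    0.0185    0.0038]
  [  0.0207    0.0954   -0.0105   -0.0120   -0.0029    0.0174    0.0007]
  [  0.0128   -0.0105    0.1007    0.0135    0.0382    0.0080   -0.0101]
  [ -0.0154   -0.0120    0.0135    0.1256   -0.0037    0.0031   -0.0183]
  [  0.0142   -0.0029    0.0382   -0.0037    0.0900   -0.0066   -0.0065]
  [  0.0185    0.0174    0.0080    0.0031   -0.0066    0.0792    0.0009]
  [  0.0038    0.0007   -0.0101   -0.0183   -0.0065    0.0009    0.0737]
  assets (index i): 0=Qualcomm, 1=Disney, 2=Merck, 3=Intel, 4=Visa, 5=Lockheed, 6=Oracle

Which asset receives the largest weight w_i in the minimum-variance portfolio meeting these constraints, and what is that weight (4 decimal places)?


Visa (0.3641)

x=Σ⁻¹μ = [1.0510  1.6498  -0.4677  1.5189  2.5738  0.5791  2.2270]
y=Σ⁻¹𝟙 = [4.4544  10.1689  5.9082  11.5210  10.6425  8.9892  17.7415]
a=μᵀx=1.448766  b=𝟙ᵀx=9.132041  c=𝟙ᵀy=69.425730  D=ac−b²=17.187489
λ₁=(c·0.176−b)/D = (69.425730·0.176−9.132041)/17.187489 = 0.179601
λ₂=(a−b·0.176)/D = (1.448766−9.132041·0.176)/17.187489 = -0.009220
w* = 0.179601·x + -0.009220·y:
  w_0 = 0.179601·1.0510 + -0.009220·4.4544 = 0.1477  (Qualcomm)
  w_1 = 0.179601·1.6498 + -0.009220·10.1689 = 0.2025  (Disney)
  w_2 = 0.179601·-0.4677 + -0.009220·5.9082 = -0.1385  (Merck)
  w_3 = 0.179601·1.5189 + -0.009220·11.5210 = 0.1666  (Intel)
  w_4 = 0.179601·2.5738 + -0.009220·10.6425 = 0.3641  (Visa)
  w_5 = 0.179601·0.5791 + -0.009220·8.9892 = 0.0211  (Lockheed)
  w_6 = 0.179601·2.2270 + -0.009220·17.7415 = 0.2364  (Oracle)
Σw_i=1.0000  μᵀw=0.1760
σ²=wᵀΣw=λ₁·μ_p+λ₂ = 0.179601·0.176 + -0.009220 = 0.022390 ≈ 0.0224


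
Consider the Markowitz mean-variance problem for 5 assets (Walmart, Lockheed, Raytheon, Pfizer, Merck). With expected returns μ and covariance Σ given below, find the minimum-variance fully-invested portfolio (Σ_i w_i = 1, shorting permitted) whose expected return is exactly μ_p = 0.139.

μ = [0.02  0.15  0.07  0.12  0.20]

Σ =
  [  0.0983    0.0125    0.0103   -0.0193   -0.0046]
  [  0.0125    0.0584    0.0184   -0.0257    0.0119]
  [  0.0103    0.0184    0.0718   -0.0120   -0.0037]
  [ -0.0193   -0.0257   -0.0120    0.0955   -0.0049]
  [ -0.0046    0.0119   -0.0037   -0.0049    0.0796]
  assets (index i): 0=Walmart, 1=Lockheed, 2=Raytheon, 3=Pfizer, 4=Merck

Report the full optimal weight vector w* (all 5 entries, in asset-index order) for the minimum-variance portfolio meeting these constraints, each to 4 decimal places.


0.0593  0.3174  0.0981  0.2713  0.2539

p=Σ⁻¹μ = [0.3271  2.8169  0.7060  2.2866  2.2839]
q=Σ⁻¹𝟙 = [11.1628  17.0237  11.8512  19.4343  12.4101]
a=μᵀp=1.209675  b=𝟙ᵀp=8.420531  c=𝟙ᵀq=71.882112  D=ac−b²=16.048680
λ₁=(c·0.139−b)/D = (71.882112·0.139−8.420531)/16.048680 = 0.097895
λ₂=(a−b·0.139)/D = (1.209675−8.420531·0.139)/16.048680 = 0.002444
w* = 0.097895·p + 0.002444·q:
  w_0 = 0.097895·0.3271 + 0.002444·11.1628 = 0.0593  (Walmart)
  w_1 = 0.097895·2.8169 + 0.002444·17.0237 = 0.3174  (Lockheed)
  w_2 = 0.097895·0.7060 + 0.002444·11.8512 = 0.0981  (Raytheon)
  w_3 = 0.097895·2.2866 + 0.002444·19.4343 = 0.2713  (Pfizer)
  w_4 = 0.097895·2.2839 + 0.002444·12.4101 = 0.2539  (Merck)
Σw_i=1.0000  μᵀw=0.1390
σ²=wᵀΣw=λ₁·μ_p+λ₂ = 0.097895·0.139 + 0.002444 = 0.016051 ≈ 0.0161


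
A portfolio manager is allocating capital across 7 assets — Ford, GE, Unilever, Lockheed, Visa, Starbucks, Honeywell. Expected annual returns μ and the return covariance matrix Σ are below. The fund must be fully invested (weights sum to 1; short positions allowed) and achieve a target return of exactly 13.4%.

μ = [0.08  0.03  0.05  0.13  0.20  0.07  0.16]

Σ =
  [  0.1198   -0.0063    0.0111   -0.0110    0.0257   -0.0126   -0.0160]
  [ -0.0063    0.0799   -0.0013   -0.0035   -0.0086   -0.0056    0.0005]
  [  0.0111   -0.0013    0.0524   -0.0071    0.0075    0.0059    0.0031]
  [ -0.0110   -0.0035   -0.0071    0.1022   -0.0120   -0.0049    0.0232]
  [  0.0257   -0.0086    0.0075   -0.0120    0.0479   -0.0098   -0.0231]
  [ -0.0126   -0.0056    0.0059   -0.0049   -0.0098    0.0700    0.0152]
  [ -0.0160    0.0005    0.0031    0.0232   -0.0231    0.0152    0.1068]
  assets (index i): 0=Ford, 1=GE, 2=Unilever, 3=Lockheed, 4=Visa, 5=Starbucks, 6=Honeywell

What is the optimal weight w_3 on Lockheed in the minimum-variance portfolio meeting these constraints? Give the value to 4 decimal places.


0.1248

g=Σ⁻¹μ = [0.0180  1.2121  -0.0024  1.6064  6.2020  1.5901  2.2614]
h=Σ⁻¹𝟙 = [6.0855  18.4683  12.8857  14.0994  31.5460  18.8095  10.8979]
a=μᵀg=1.960053  b=𝟙ᵀg=12.887614  c=𝟙ᵀh=112.792249  D=ac−b²=54.988182
λ₁=(c·0.134−b)/D = (112.792249·0.134−12.887614)/54.988182 = 0.040491
λ₂=(a−b·0.134)/D = (1.960053−12.887614·0.134)/54.988182 = 0.004239
w* = 0.040491·g + 0.004239·h:
  w_0 = 0.040491·0.0180 + 0.004239·6.0855 = 0.0265  (Ford)
  w_1 = 0.040491·1.2121 + 0.004239·18.4683 = 0.1274  (GE)
  w_2 = 0.040491·-0.0024 + 0.004239·12.8857 = 0.0545  (Unilever)
  w_3 = 0.040491·1.6064 + 0.004239·14.0994 = 0.1248  (Lockheed)
  w_4 = 0.040491·6.2020 + 0.004239·31.5460 = 0.3849  (Visa)
  w_5 = 0.040491·1.5901 + 0.004239·18.8095 = 0.1441  (Starbucks)
  w_6 = 0.040491·2.2614 + 0.004239·10.8979 = 0.1378  (Honeywell)
Σw_i=1.0000  μᵀw=0.1340
σ²=wᵀΣw=λ₁·μ_p+λ₂ = 0.040491·0.134 + 0.004239 = 0.009665 ≈ 0.0097


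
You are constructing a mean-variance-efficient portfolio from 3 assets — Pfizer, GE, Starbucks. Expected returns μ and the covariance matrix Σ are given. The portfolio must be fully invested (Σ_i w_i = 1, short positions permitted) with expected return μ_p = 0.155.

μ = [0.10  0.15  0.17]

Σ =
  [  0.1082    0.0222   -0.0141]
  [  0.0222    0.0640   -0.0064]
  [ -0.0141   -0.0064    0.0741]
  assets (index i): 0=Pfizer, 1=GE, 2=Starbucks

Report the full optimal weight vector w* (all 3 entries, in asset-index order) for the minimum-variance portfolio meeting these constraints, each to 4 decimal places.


x=Σ⁻¹μ = [0.7901  2.3343  2.6462]
y=Σ⁻¹𝟙 = [8.4300  14.3346  16.3374]
a=μᵀx=0.879001  b=𝟙ᵀx=5.770556  c=𝟙ᵀy=39.102063  D=ac−b²=1.071443
λ₁=(c·0.155−b)/D = (39.102063·0.155−5.770556)/1.071443 = 0.270909
λ₂=(a−b·0.155)/D = (0.879001−5.770556·0.155)/1.071443 = -0.014406
w* = 0.270909·x + -0.014406·y:
  w_0 = 0.270909·0.7901 + -0.014406·8.4300 = 0.0926  (Pfizer)
  w_1 = 0.270909·2.3343 + -0.014406·14.3346 = 0.4259  (GE)
  w_2 = 0.270909·2.6462 + -0.014406·16.3374 = 0.4815  (Starbucks)
Σw_i=1.0000  μᵀw=0.1550
σ²=wᵀΣw=λ₁·μ_p+λ₂ = 0.270909·0.155 + -0.014406 = 0.027585 ≈ 0.0276

0.0926  0.4259  0.4815
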